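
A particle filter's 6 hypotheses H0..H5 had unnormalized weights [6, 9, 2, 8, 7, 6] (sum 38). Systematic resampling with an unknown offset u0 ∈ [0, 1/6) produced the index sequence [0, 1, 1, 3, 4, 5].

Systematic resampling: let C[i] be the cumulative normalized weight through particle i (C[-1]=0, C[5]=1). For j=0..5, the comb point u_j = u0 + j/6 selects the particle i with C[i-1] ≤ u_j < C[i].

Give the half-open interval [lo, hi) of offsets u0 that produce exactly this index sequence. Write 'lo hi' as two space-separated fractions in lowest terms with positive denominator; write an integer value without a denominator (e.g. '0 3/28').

1/114 7/114

C = [3/19, 15/38, 17/38, 25/38, 16/19, 1]
j=0 picked index 0: u0 ∈ [0, 3/19)
j=1 picked index 1: u0 ∈ [-1/114, 13/57)
j=2 picked index 1: u0 ∈ [-10/57, 7/114)
j=3 picked index 3: u0 ∈ [-1/19, 3/19)
j=4 picked index 4: u0 ∈ [-1/114, 10/57)
j=5 picked index 5: u0 ∈ [1/114, 1/6)
intersection: [1/114, 7/114)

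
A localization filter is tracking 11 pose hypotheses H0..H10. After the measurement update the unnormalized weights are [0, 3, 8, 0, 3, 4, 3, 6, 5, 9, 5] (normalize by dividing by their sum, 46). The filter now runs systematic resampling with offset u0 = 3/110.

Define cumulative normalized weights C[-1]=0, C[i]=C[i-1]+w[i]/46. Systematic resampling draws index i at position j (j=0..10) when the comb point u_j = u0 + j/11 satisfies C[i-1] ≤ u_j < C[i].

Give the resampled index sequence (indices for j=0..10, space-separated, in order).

1 2 2 4 5 7 7 8 9 9 10

C = [0, 3/46, 11/46, 11/46, 7/23, 9/23, 21/46, 27/46, 16/23, 41/46, 1]
j=0: u_0=3/110 ∈ [0, 3/46) → index 1
j=1: u_1=13/110 ∈ [3/46, 11/46) → index 2
j=2: u_2=23/110 ∈ [3/46, 11/46) → index 2
j=3: u_3=3/10 ∈ [11/46, 7/23) → index 4
j=4: u_4=43/110 ∈ [7/23, 9/23) → index 5
j=5: u_5=53/110 ∈ [21/46, 27/46) → index 7
j=6: u_6=63/110 ∈ [21/46, 27/46) → index 7
j=7: u_7=73/110 ∈ [27/46, 16/23) → index 8
j=8: u_8=83/110 ∈ [16/23, 41/46) → index 9
j=9: u_9=93/110 ∈ [16/23, 41/46) → index 9
j=10: u_10=103/110 ∈ [41/46, 1) → index 10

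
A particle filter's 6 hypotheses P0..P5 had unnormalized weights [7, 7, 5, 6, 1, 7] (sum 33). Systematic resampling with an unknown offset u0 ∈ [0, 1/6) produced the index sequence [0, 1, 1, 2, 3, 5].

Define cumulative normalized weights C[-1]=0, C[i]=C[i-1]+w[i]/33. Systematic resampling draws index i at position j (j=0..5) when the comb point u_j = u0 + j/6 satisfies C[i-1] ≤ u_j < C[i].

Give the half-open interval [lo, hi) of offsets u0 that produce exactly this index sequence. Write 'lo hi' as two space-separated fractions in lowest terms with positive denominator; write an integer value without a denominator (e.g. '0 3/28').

1/22 5/66

C = [7/33, 14/33, 19/33, 25/33, 26/33, 1]
j=0 picked index 0: u0 ∈ [0, 7/33)
j=1 picked index 1: u0 ∈ [1/22, 17/66)
j=2 picked index 1: u0 ∈ [-4/33, 1/11)
j=3 picked index 2: u0 ∈ [-5/66, 5/66)
j=4 picked index 3: u0 ∈ [-1/11, 1/11)
j=5 picked index 5: u0 ∈ [-1/22, 1/6)
intersection: [1/22, 5/66)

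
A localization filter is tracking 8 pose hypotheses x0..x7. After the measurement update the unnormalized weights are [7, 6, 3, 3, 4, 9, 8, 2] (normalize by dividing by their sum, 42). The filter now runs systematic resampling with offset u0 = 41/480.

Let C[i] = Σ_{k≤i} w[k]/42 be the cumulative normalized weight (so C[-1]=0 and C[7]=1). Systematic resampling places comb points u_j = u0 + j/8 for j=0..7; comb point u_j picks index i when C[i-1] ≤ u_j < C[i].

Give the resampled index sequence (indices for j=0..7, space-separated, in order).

C = [1/6, 13/42, 8/21, 19/42, 23/42, 16/21, 20/21, 1]
j=0: u_0=41/480 ∈ [0, 1/6) → index 0
j=1: u_1=101/480 ∈ [1/6, 13/42) → index 1
j=2: u_2=161/480 ∈ [13/42, 8/21) → index 2
j=3: u_3=221/480 ∈ [19/42, 23/42) → index 4
j=4: u_4=281/480 ∈ [23/42, 16/21) → index 5
j=5: u_5=341/480 ∈ [23/42, 16/21) → index 5
j=6: u_6=401/480 ∈ [16/21, 20/21) → index 6
j=7: u_7=461/480 ∈ [20/21, 1) → index 7

0 1 2 4 5 5 6 7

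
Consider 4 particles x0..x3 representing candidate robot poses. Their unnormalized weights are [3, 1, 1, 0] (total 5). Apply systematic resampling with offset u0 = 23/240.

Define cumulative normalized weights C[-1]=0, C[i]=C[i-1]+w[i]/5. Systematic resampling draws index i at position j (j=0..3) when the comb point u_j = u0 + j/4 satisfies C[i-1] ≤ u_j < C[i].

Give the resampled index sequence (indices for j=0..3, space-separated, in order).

C = [3/5, 4/5, 1, 1]
j=0: u_0=23/240 ∈ [0, 3/5) → index 0
j=1: u_1=83/240 ∈ [0, 3/5) → index 0
j=2: u_2=143/240 ∈ [0, 3/5) → index 0
j=3: u_3=203/240 ∈ [4/5, 1) → index 2

0 0 0 2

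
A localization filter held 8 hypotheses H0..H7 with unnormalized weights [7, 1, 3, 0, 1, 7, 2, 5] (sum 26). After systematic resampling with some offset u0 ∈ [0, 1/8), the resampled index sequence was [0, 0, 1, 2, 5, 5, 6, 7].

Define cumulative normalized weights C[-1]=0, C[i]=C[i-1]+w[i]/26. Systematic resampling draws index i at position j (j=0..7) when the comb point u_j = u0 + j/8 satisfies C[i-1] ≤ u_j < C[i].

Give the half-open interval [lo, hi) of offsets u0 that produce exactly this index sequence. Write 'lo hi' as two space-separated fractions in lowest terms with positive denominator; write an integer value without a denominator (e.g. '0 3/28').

1/52 5/104

C = [7/26, 4/13, 11/26, 11/26, 6/13, 19/26, 21/26, 1]
j=0 picked index 0: u0 ∈ [0, 7/26)
j=1 picked index 0: u0 ∈ [-1/8, 15/104)
j=2 picked index 1: u0 ∈ [1/52, 3/52)
j=3 picked index 2: u0 ∈ [-7/104, 5/104)
j=4 picked index 5: u0 ∈ [-1/26, 3/13)
j=5 picked index 5: u0 ∈ [-17/104, 11/104)
j=6 picked index 6: u0 ∈ [-1/52, 3/52)
j=7 picked index 7: u0 ∈ [-7/104, 1/8)
intersection: [1/52, 5/104)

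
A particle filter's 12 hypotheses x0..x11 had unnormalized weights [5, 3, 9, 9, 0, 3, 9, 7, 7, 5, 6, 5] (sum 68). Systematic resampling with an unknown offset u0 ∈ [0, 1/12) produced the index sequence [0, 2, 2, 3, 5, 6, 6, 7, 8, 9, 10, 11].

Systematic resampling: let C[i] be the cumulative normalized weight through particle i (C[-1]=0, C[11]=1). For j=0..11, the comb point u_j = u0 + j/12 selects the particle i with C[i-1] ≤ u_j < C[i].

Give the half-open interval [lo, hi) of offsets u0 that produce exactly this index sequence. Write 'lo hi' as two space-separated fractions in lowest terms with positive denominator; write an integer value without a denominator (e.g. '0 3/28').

C = [5/68, 2/17, 1/4, 13/34, 13/34, 29/68, 19/34, 45/68, 13/17, 57/68, 63/68, 1]
j=0 picked index 0: u0 ∈ [0, 5/68)
j=1 picked index 2: u0 ∈ [7/204, 1/6)
j=2 picked index 2: u0 ∈ [-5/102, 1/12)
j=3 picked index 3: u0 ∈ [0, 9/68)
j=4 picked index 5: u0 ∈ [5/102, 19/204)
j=5 picked index 6: u0 ∈ [1/102, 29/204)
j=6 picked index 6: u0 ∈ [-5/68, 1/17)
j=7 picked index 7: u0 ∈ [-5/204, 4/51)
j=8 picked index 8: u0 ∈ [-1/204, 5/51)
j=9 picked index 9: u0 ∈ [1/68, 3/34)
j=10 picked index 10: u0 ∈ [1/204, 19/204)
j=11 picked index 11: u0 ∈ [1/102, 1/12)
intersection: [5/102, 1/17)

5/102 1/17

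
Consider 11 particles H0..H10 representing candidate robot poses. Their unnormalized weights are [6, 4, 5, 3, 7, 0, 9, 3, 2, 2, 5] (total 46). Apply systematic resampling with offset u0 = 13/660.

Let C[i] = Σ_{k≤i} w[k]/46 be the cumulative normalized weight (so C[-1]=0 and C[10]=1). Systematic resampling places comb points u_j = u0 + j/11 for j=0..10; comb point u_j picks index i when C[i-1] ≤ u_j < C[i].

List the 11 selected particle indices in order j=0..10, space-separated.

C = [3/23, 5/23, 15/46, 9/23, 25/46, 25/46, 17/23, 37/46, 39/46, 41/46, 1]
j=0: u_0=13/660 ∈ [0, 3/23) → index 0
j=1: u_1=73/660 ∈ [0, 3/23) → index 0
j=2: u_2=133/660 ∈ [3/23, 5/23) → index 1
j=3: u_3=193/660 ∈ [5/23, 15/46) → index 2
j=4: u_4=23/60 ∈ [15/46, 9/23) → index 3
j=5: u_5=313/660 ∈ [9/23, 25/46) → index 4
j=6: u_6=373/660 ∈ [25/46, 17/23) → index 6
j=7: u_7=433/660 ∈ [25/46, 17/23) → index 6
j=8: u_8=493/660 ∈ [17/23, 37/46) → index 7
j=9: u_9=553/660 ∈ [37/46, 39/46) → index 8
j=10: u_10=613/660 ∈ [41/46, 1) → index 10

0 0 1 2 3 4 6 6 7 8 10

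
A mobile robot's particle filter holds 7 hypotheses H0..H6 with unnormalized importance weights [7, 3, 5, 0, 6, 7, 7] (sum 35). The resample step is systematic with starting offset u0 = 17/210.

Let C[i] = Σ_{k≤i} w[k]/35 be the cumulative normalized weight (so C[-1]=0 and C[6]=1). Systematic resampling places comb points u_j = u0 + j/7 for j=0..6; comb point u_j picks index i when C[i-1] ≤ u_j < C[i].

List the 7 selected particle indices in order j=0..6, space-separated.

C = [1/5, 2/7, 3/7, 3/7, 3/5, 4/5, 1]
j=0: u_0=17/210 ∈ [0, 1/5) → index 0
j=1: u_1=47/210 ∈ [1/5, 2/7) → index 1
j=2: u_2=11/30 ∈ [2/7, 3/7) → index 2
j=3: u_3=107/210 ∈ [3/7, 3/5) → index 4
j=4: u_4=137/210 ∈ [3/5, 4/5) → index 5
j=5: u_5=167/210 ∈ [3/5, 4/5) → index 5
j=6: u_6=197/210 ∈ [4/5, 1) → index 6

0 1 2 4 5 5 6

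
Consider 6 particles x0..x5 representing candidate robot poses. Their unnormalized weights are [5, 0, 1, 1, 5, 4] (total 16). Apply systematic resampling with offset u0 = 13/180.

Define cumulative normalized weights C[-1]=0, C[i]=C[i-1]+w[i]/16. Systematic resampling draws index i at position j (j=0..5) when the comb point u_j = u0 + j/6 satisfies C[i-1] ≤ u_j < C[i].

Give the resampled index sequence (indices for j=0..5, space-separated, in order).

C = [5/16, 5/16, 3/8, 7/16, 3/4, 1]
j=0: u_0=13/180 ∈ [0, 5/16) → index 0
j=1: u_1=43/180 ∈ [0, 5/16) → index 0
j=2: u_2=73/180 ∈ [3/8, 7/16) → index 3
j=3: u_3=103/180 ∈ [7/16, 3/4) → index 4
j=4: u_4=133/180 ∈ [7/16, 3/4) → index 4
j=5: u_5=163/180 ∈ [3/4, 1) → index 5

0 0 3 4 4 5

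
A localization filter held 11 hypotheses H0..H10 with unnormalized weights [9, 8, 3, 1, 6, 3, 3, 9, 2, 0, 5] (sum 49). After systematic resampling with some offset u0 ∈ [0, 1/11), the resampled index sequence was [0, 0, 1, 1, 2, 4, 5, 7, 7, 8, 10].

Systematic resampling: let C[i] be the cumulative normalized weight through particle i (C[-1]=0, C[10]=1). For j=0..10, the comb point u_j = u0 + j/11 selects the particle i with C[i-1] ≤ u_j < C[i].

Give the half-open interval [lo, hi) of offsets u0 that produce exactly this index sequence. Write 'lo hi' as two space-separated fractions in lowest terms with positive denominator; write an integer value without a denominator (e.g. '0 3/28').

C = [9/49, 17/49, 20/49, 3/7, 27/49, 30/49, 33/49, 6/7, 44/49, 44/49, 1]
j=0 picked index 0: u0 ∈ [0, 9/49)
j=1 picked index 0: u0 ∈ [-1/11, 50/539)
j=2 picked index 1: u0 ∈ [1/539, 89/539)
j=3 picked index 1: u0 ∈ [-48/539, 40/539)
j=4 picked index 2: u0 ∈ [-9/539, 24/539)
j=5 picked index 4: u0 ∈ [-2/77, 52/539)
j=6 picked index 5: u0 ∈ [3/539, 36/539)
j=7 picked index 7: u0 ∈ [20/539, 17/77)
j=8 picked index 7: u0 ∈ [-29/539, 10/77)
j=9 picked index 8: u0 ∈ [3/77, 43/539)
j=10 picked index 10: u0 ∈ [-6/539, 1/11)
intersection: [3/77, 24/539)

3/77 24/539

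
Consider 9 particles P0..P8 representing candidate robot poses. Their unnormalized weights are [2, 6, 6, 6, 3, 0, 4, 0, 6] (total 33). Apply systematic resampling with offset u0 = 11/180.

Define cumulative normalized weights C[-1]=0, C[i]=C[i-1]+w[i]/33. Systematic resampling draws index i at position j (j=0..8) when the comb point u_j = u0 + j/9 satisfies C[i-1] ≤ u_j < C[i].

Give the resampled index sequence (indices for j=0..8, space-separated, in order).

C = [2/33, 8/33, 14/33, 20/33, 23/33, 23/33, 9/11, 9/11, 1]
j=0: u_0=11/180 ∈ [2/33, 8/33) → index 1
j=1: u_1=31/180 ∈ [2/33, 8/33) → index 1
j=2: u_2=17/60 ∈ [8/33, 14/33) → index 2
j=3: u_3=71/180 ∈ [8/33, 14/33) → index 2
j=4: u_4=91/180 ∈ [14/33, 20/33) → index 3
j=5: u_5=37/60 ∈ [20/33, 23/33) → index 4
j=6: u_6=131/180 ∈ [23/33, 9/11) → index 6
j=7: u_7=151/180 ∈ [9/11, 1) → index 8
j=8: u_8=19/20 ∈ [9/11, 1) → index 8

1 1 2 2 3 4 6 8 8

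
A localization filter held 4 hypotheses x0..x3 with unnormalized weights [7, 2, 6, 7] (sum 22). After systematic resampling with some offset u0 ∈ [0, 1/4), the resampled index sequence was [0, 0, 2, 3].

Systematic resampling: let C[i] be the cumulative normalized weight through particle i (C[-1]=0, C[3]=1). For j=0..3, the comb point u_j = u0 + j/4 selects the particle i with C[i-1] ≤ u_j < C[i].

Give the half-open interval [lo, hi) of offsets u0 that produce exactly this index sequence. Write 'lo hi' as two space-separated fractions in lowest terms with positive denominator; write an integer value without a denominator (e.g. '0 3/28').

C = [7/22, 9/22, 15/22, 1]
j=0 picked index 0: u0 ∈ [0, 7/22)
j=1 picked index 0: u0 ∈ [-1/4, 3/44)
j=2 picked index 2: u0 ∈ [-1/11, 2/11)
j=3 picked index 3: u0 ∈ [-3/44, 1/4)
intersection: [0, 3/44)

0 3/44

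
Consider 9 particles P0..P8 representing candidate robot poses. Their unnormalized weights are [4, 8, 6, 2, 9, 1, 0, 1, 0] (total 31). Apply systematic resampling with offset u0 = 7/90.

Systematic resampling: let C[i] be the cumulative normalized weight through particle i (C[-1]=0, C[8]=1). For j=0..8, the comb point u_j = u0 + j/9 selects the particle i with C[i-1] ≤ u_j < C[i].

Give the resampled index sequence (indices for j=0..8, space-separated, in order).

0 1 1 2 2 3 4 4 5

C = [4/31, 12/31, 18/31, 20/31, 29/31, 30/31, 30/31, 1, 1]
j=0: u_0=7/90 ∈ [0, 4/31) → index 0
j=1: u_1=17/90 ∈ [4/31, 12/31) → index 1
j=2: u_2=3/10 ∈ [4/31, 12/31) → index 1
j=3: u_3=37/90 ∈ [12/31, 18/31) → index 2
j=4: u_4=47/90 ∈ [12/31, 18/31) → index 2
j=5: u_5=19/30 ∈ [18/31, 20/31) → index 3
j=6: u_6=67/90 ∈ [20/31, 29/31) → index 4
j=7: u_7=77/90 ∈ [20/31, 29/31) → index 4
j=8: u_8=29/30 ∈ [29/31, 30/31) → index 5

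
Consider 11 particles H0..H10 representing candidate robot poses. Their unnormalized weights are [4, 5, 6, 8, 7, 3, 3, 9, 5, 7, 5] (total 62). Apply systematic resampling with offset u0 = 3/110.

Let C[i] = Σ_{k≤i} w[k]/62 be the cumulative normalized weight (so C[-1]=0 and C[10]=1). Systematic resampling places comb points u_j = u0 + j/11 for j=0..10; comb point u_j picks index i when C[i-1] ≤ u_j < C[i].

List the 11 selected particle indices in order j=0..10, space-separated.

C = [2/31, 9/62, 15/62, 23/62, 15/31, 33/62, 18/31, 45/62, 25/31, 57/62, 1]
j=0: u_0=3/110 ∈ [0, 2/31) → index 0
j=1: u_1=13/110 ∈ [2/31, 9/62) → index 1
j=2: u_2=23/110 ∈ [9/62, 15/62) → index 2
j=3: u_3=3/10 ∈ [15/62, 23/62) → index 3
j=4: u_4=43/110 ∈ [23/62, 15/31) → index 4
j=5: u_5=53/110 ∈ [23/62, 15/31) → index 4
j=6: u_6=63/110 ∈ [33/62, 18/31) → index 6
j=7: u_7=73/110 ∈ [18/31, 45/62) → index 7
j=8: u_8=83/110 ∈ [45/62, 25/31) → index 8
j=9: u_9=93/110 ∈ [25/31, 57/62) → index 9
j=10: u_10=103/110 ∈ [57/62, 1) → index 10

0 1 2 3 4 4 6 7 8 9 10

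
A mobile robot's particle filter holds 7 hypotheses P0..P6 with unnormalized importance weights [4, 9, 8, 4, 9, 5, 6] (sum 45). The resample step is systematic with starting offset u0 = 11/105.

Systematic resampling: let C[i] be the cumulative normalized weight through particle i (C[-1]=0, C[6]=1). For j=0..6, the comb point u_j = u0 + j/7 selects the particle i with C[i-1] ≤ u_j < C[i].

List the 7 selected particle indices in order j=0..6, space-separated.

1 1 2 3 4 5 6

C = [4/45, 13/45, 7/15, 5/9, 34/45, 13/15, 1]
j=0: u_0=11/105 ∈ [4/45, 13/45) → index 1
j=1: u_1=26/105 ∈ [4/45, 13/45) → index 1
j=2: u_2=41/105 ∈ [13/45, 7/15) → index 2
j=3: u_3=8/15 ∈ [7/15, 5/9) → index 3
j=4: u_4=71/105 ∈ [5/9, 34/45) → index 4
j=5: u_5=86/105 ∈ [34/45, 13/15) → index 5
j=6: u_6=101/105 ∈ [13/15, 1) → index 6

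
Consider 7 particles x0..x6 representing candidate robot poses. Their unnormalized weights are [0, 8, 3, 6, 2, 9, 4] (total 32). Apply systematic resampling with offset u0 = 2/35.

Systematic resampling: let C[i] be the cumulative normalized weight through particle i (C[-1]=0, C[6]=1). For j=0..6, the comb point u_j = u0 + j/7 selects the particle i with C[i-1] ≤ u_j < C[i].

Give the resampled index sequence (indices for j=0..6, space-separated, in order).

1 1 2 3 5 5 6

C = [0, 1/4, 11/32, 17/32, 19/32, 7/8, 1]
j=0: u_0=2/35 ∈ [0, 1/4) → index 1
j=1: u_1=1/5 ∈ [0, 1/4) → index 1
j=2: u_2=12/35 ∈ [1/4, 11/32) → index 2
j=3: u_3=17/35 ∈ [11/32, 17/32) → index 3
j=4: u_4=22/35 ∈ [19/32, 7/8) → index 5
j=5: u_5=27/35 ∈ [19/32, 7/8) → index 5
j=6: u_6=32/35 ∈ [7/8, 1) → index 6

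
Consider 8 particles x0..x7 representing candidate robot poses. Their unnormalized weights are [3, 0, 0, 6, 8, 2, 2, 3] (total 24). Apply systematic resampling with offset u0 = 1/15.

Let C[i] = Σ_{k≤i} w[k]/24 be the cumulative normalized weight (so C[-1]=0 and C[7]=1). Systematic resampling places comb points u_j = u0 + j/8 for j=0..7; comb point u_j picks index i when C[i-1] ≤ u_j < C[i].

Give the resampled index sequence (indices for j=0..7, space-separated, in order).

C = [1/8, 1/8, 1/8, 3/8, 17/24, 19/24, 7/8, 1]
j=0: u_0=1/15 ∈ [0, 1/8) → index 0
j=1: u_1=23/120 ∈ [1/8, 3/8) → index 3
j=2: u_2=19/60 ∈ [1/8, 3/8) → index 3
j=3: u_3=53/120 ∈ [3/8, 17/24) → index 4
j=4: u_4=17/30 ∈ [3/8, 17/24) → index 4
j=5: u_5=83/120 ∈ [3/8, 17/24) → index 4
j=6: u_6=49/60 ∈ [19/24, 7/8) → index 6
j=7: u_7=113/120 ∈ [7/8, 1) → index 7

0 3 3 4 4 4 6 7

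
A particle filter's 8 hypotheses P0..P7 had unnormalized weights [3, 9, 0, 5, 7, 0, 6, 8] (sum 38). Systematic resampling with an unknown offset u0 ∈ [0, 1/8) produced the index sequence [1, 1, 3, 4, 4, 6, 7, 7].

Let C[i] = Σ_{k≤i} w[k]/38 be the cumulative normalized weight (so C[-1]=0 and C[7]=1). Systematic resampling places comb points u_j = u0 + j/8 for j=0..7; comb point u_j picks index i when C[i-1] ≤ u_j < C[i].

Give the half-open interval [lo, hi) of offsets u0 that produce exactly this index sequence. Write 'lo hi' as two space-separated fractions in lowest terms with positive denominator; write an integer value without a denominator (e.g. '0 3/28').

C = [3/38, 6/19, 6/19, 17/38, 12/19, 12/19, 15/19, 1]
j=0 picked index 1: u0 ∈ [3/38, 6/19)
j=1 picked index 1: u0 ∈ [-7/152, 29/152)
j=2 picked index 3: u0 ∈ [5/76, 15/76)
j=3 picked index 4: u0 ∈ [11/152, 39/152)
j=4 picked index 4: u0 ∈ [-1/19, 5/38)
j=5 picked index 6: u0 ∈ [1/152, 25/152)
j=6 picked index 7: u0 ∈ [3/76, 1/4)
j=7 picked index 7: u0 ∈ [-13/152, 1/8)
intersection: [3/38, 1/8)

3/38 1/8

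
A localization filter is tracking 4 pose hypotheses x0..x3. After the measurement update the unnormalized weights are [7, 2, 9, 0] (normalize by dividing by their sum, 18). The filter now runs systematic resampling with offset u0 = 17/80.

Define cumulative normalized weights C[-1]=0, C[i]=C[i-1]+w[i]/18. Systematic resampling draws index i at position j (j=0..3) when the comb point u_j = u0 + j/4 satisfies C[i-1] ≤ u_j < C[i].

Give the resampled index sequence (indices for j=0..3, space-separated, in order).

0 1 2 2

C = [7/18, 1/2, 1, 1]
j=0: u_0=17/80 ∈ [0, 7/18) → index 0
j=1: u_1=37/80 ∈ [7/18, 1/2) → index 1
j=2: u_2=57/80 ∈ [1/2, 1) → index 2
j=3: u_3=77/80 ∈ [1/2, 1) → index 2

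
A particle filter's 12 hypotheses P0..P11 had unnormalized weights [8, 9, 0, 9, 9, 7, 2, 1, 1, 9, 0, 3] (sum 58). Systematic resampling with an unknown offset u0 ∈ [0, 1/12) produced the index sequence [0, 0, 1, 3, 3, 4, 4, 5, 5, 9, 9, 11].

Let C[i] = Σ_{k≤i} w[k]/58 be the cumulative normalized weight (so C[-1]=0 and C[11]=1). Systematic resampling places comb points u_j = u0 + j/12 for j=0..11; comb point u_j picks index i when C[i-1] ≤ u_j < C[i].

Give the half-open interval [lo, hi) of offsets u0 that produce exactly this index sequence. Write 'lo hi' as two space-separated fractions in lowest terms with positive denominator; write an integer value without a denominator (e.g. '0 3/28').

5/116 19/348

C = [4/29, 17/58, 17/58, 13/29, 35/58, 21/29, 22/29, 45/58, 23/29, 55/58, 55/58, 1]
j=0 picked index 0: u0 ∈ [0, 4/29)
j=1 picked index 0: u0 ∈ [-1/12, 19/348)
j=2 picked index 1: u0 ∈ [-5/174, 11/87)
j=3 picked index 3: u0 ∈ [5/116, 23/116)
j=4 picked index 3: u0 ∈ [-7/174, 10/87)
j=5 picked index 4: u0 ∈ [11/348, 65/348)
j=6 picked index 4: u0 ∈ [-3/58, 3/29)
j=7 picked index 5: u0 ∈ [7/348, 49/348)
j=8 picked index 5: u0 ∈ [-11/174, 5/87)
j=9 picked index 9: u0 ∈ [5/116, 23/116)
j=10 picked index 9: u0 ∈ [-7/174, 10/87)
j=11 picked index 11: u0 ∈ [11/348, 1/12)
intersection: [5/116, 19/348)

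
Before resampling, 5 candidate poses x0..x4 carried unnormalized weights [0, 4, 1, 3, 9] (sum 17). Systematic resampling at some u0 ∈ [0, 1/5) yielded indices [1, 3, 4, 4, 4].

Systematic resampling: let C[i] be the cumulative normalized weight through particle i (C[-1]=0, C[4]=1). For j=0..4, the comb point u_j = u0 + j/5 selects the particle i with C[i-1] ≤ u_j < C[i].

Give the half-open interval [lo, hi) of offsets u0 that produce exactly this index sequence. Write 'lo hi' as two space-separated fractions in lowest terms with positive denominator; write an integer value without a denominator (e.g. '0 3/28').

8/85 1/5

C = [0, 4/17, 5/17, 8/17, 1]
j=0 picked index 1: u0 ∈ [0, 4/17)
j=1 picked index 3: u0 ∈ [8/85, 23/85)
j=2 picked index 4: u0 ∈ [6/85, 3/5)
j=3 picked index 4: u0 ∈ [-11/85, 2/5)
j=4 picked index 4: u0 ∈ [-28/85, 1/5)
intersection: [8/85, 1/5)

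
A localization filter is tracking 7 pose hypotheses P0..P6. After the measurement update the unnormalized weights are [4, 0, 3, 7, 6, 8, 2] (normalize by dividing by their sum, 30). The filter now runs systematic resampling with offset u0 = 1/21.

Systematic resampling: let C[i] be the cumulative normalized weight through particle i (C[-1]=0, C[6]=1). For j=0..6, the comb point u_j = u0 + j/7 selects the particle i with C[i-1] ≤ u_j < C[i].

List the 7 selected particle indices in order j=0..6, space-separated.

C = [2/15, 2/15, 7/30, 7/15, 2/3, 14/15, 1]
j=0: u_0=1/21 ∈ [0, 2/15) → index 0
j=1: u_1=4/21 ∈ [2/15, 7/30) → index 2
j=2: u_2=1/3 ∈ [7/30, 7/15) → index 3
j=3: u_3=10/21 ∈ [7/15, 2/3) → index 4
j=4: u_4=13/21 ∈ [7/15, 2/3) → index 4
j=5: u_5=16/21 ∈ [2/3, 14/15) → index 5
j=6: u_6=19/21 ∈ [2/3, 14/15) → index 5

0 2 3 4 4 5 5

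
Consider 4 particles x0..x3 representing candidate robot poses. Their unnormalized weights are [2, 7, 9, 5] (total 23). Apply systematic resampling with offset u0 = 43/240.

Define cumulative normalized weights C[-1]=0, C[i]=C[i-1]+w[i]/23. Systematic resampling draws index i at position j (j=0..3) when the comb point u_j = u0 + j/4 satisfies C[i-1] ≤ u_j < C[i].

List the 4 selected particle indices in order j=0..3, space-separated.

C = [2/23, 9/23, 18/23, 1]
j=0: u_0=43/240 ∈ [2/23, 9/23) → index 1
j=1: u_1=103/240 ∈ [9/23, 18/23) → index 2
j=2: u_2=163/240 ∈ [9/23, 18/23) → index 2
j=3: u_3=223/240 ∈ [18/23, 1) → index 3

1 2 2 3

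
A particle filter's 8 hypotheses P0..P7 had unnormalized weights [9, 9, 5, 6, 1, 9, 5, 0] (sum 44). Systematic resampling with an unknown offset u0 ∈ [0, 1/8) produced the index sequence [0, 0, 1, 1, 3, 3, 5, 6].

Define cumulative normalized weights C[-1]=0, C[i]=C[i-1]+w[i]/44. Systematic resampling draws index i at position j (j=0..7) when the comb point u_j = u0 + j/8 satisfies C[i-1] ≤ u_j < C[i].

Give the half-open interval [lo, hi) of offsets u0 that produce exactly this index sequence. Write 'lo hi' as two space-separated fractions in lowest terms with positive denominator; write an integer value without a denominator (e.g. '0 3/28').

C = [9/44, 9/22, 23/44, 29/44, 15/22, 39/44, 1, 1]
j=0 picked index 0: u0 ∈ [0, 9/44)
j=1 picked index 0: u0 ∈ [-1/8, 7/88)
j=2 picked index 1: u0 ∈ [-1/22, 7/44)
j=3 picked index 1: u0 ∈ [-15/88, 3/88)
j=4 picked index 3: u0 ∈ [1/44, 7/44)
j=5 picked index 3: u0 ∈ [-9/88, 3/88)
j=6 picked index 5: u0 ∈ [-3/44, 3/22)
j=7 picked index 6: u0 ∈ [1/88, 1/8)
intersection: [1/44, 3/88)

1/44 3/88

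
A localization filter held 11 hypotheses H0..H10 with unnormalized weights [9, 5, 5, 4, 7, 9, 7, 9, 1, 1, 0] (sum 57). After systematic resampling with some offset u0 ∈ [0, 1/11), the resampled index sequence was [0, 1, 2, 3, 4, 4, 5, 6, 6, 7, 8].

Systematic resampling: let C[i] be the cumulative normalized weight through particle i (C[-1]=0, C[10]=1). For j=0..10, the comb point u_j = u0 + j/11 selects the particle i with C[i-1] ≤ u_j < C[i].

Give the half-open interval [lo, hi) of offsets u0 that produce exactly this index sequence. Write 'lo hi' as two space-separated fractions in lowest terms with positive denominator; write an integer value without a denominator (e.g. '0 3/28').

C = [3/19, 14/57, 1/3, 23/57, 10/19, 13/19, 46/57, 55/57, 56/57, 1, 1]
j=0 picked index 0: u0 ∈ [0, 3/19)
j=1 picked index 1: u0 ∈ [14/209, 97/627)
j=2 picked index 2: u0 ∈ [40/627, 5/33)
j=3 picked index 3: u0 ∈ [2/33, 82/627)
j=4 picked index 4: u0 ∈ [25/627, 34/209)
j=5 picked index 4: u0 ∈ [-32/627, 15/209)
j=6 picked index 5: u0 ∈ [-4/209, 29/209)
j=7 picked index 6: u0 ∈ [10/209, 107/627)
j=8 picked index 6: u0 ∈ [-9/209, 50/627)
j=9 picked index 7: u0 ∈ [-7/627, 92/627)
j=10 picked index 8: u0 ∈ [35/627, 46/627)
intersection: [14/209, 15/209)

14/209 15/209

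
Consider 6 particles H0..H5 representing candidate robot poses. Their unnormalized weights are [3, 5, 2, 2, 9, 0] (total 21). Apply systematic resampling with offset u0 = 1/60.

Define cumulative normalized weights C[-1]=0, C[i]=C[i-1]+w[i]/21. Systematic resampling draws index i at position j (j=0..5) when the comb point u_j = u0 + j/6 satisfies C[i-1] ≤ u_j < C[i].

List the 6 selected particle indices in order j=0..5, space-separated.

C = [1/7, 8/21, 10/21, 4/7, 1, 1]
j=0: u_0=1/60 ∈ [0, 1/7) → index 0
j=1: u_1=11/60 ∈ [1/7, 8/21) → index 1
j=2: u_2=7/20 ∈ [1/7, 8/21) → index 1
j=3: u_3=31/60 ∈ [10/21, 4/7) → index 3
j=4: u_4=41/60 ∈ [4/7, 1) → index 4
j=5: u_5=17/20 ∈ [4/7, 1) → index 4

0 1 1 3 4 4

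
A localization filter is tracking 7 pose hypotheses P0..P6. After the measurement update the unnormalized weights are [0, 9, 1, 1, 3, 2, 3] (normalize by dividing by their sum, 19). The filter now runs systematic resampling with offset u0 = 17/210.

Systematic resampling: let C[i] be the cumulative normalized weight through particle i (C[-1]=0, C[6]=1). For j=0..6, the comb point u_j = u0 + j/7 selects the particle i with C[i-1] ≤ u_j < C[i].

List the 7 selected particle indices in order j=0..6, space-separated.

C = [0, 9/19, 10/19, 11/19, 14/19, 16/19, 1]
j=0: u_0=17/210 ∈ [0, 9/19) → index 1
j=1: u_1=47/210 ∈ [0, 9/19) → index 1
j=2: u_2=11/30 ∈ [0, 9/19) → index 1
j=3: u_3=107/210 ∈ [9/19, 10/19) → index 2
j=4: u_4=137/210 ∈ [11/19, 14/19) → index 4
j=5: u_5=167/210 ∈ [14/19, 16/19) → index 5
j=6: u_6=197/210 ∈ [16/19, 1) → index 6

1 1 1 2 4 5 6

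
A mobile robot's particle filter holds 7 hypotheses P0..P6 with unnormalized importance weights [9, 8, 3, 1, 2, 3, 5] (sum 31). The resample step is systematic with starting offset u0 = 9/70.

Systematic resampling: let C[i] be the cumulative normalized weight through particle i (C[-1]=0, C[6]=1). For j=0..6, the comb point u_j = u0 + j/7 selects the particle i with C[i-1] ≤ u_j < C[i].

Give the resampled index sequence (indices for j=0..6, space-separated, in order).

0 0 1 2 4 6 6

C = [9/31, 17/31, 20/31, 21/31, 23/31, 26/31, 1]
j=0: u_0=9/70 ∈ [0, 9/31) → index 0
j=1: u_1=19/70 ∈ [0, 9/31) → index 0
j=2: u_2=29/70 ∈ [9/31, 17/31) → index 1
j=3: u_3=39/70 ∈ [17/31, 20/31) → index 2
j=4: u_4=7/10 ∈ [21/31, 23/31) → index 4
j=5: u_5=59/70 ∈ [26/31, 1) → index 6
j=6: u_6=69/70 ∈ [26/31, 1) → index 6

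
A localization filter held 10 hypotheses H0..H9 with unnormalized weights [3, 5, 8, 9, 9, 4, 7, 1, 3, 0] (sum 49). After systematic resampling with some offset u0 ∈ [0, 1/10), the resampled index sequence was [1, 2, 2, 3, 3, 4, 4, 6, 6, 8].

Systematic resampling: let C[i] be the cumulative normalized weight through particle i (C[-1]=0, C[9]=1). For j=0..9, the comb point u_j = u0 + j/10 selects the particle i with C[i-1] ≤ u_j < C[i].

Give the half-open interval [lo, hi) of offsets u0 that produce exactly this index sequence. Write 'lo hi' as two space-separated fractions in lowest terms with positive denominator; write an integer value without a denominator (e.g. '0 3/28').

C = [3/49, 8/49, 16/49, 25/49, 34/49, 38/49, 45/49, 46/49, 1, 1]
j=0 picked index 1: u0 ∈ [3/49, 8/49)
j=1 picked index 2: u0 ∈ [31/490, 111/490)
j=2 picked index 2: u0 ∈ [-9/245, 31/245)
j=3 picked index 3: u0 ∈ [13/490, 103/490)
j=4 picked index 3: u0 ∈ [-18/245, 27/245)
j=5 picked index 4: u0 ∈ [1/98, 19/98)
j=6 picked index 4: u0 ∈ [-22/245, 23/245)
j=7 picked index 6: u0 ∈ [37/490, 107/490)
j=8 picked index 6: u0 ∈ [-6/245, 29/245)
j=9 picked index 8: u0 ∈ [19/490, 1/10)
intersection: [37/490, 23/245)

37/490 23/245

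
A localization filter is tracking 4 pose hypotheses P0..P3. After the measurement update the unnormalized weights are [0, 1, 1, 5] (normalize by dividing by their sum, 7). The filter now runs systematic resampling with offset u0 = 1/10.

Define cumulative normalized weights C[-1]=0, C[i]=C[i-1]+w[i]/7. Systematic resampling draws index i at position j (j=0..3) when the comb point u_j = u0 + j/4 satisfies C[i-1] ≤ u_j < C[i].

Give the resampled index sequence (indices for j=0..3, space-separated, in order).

C = [0, 1/7, 2/7, 1]
j=0: u_0=1/10 ∈ [0, 1/7) → index 1
j=1: u_1=7/20 ∈ [2/7, 1) → index 3
j=2: u_2=3/5 ∈ [2/7, 1) → index 3
j=3: u_3=17/20 ∈ [2/7, 1) → index 3

1 3 3 3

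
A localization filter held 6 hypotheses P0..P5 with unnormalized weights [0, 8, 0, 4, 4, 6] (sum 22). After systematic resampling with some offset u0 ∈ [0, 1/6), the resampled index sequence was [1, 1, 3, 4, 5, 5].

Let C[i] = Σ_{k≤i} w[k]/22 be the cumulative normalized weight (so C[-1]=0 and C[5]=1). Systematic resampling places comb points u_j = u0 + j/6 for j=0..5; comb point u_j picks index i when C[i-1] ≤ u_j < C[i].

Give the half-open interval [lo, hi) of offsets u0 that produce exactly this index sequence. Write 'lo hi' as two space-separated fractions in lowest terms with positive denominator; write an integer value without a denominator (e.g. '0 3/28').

2/33 1/6

C = [0, 4/11, 4/11, 6/11, 8/11, 1]
j=0 picked index 1: u0 ∈ [0, 4/11)
j=1 picked index 1: u0 ∈ [-1/6, 13/66)
j=2 picked index 3: u0 ∈ [1/33, 7/33)
j=3 picked index 4: u0 ∈ [1/22, 5/22)
j=4 picked index 5: u0 ∈ [2/33, 1/3)
j=5 picked index 5: u0 ∈ [-7/66, 1/6)
intersection: [2/33, 1/6)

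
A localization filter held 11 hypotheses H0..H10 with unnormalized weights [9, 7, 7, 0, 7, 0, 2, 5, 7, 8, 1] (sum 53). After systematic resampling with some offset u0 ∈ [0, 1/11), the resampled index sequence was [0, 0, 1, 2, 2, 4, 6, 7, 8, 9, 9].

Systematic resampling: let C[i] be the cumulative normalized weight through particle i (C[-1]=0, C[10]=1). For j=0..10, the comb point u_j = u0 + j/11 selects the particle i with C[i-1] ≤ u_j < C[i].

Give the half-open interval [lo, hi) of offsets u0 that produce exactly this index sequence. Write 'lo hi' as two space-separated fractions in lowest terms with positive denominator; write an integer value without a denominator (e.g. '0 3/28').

17/583 34/583

C = [9/53, 16/53, 23/53, 23/53, 30/53, 30/53, 32/53, 37/53, 44/53, 52/53, 1]
j=0 picked index 0: u0 ∈ [0, 9/53)
j=1 picked index 0: u0 ∈ [-1/11, 46/583)
j=2 picked index 1: u0 ∈ [-7/583, 70/583)
j=3 picked index 2: u0 ∈ [17/583, 94/583)
j=4 picked index 2: u0 ∈ [-36/583, 41/583)
j=5 picked index 4: u0 ∈ [-12/583, 65/583)
j=6 picked index 6: u0 ∈ [12/583, 34/583)
j=7 picked index 7: u0 ∈ [-19/583, 36/583)
j=8 picked index 8: u0 ∈ [-17/583, 60/583)
j=9 picked index 9: u0 ∈ [7/583, 95/583)
j=10 picked index 9: u0 ∈ [-46/583, 42/583)
intersection: [17/583, 34/583)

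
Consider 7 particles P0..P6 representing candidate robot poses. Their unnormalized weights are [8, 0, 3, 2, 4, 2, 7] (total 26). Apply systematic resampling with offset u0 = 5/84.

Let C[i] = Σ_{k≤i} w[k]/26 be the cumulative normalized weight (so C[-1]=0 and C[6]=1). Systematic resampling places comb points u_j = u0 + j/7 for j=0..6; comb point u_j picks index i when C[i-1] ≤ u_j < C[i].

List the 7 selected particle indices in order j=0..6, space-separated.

0 0 2 3 4 6 6

C = [4/13, 4/13, 11/26, 1/2, 17/26, 19/26, 1]
j=0: u_0=5/84 ∈ [0, 4/13) → index 0
j=1: u_1=17/84 ∈ [0, 4/13) → index 0
j=2: u_2=29/84 ∈ [4/13, 11/26) → index 2
j=3: u_3=41/84 ∈ [11/26, 1/2) → index 3
j=4: u_4=53/84 ∈ [1/2, 17/26) → index 4
j=5: u_5=65/84 ∈ [19/26, 1) → index 6
j=6: u_6=11/12 ∈ [19/26, 1) → index 6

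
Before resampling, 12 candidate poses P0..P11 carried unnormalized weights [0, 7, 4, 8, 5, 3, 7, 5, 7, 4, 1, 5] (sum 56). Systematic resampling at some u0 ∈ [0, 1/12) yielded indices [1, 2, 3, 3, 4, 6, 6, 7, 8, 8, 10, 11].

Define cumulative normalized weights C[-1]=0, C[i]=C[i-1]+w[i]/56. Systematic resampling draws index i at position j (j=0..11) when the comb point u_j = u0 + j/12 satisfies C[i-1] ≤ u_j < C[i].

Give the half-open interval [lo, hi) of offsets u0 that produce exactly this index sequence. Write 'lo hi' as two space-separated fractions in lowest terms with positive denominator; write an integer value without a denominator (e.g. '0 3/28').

11/168 1/14

C = [0, 1/8, 11/56, 19/56, 3/7, 27/56, 17/28, 39/56, 23/28, 25/28, 51/56, 1]
j=0 picked index 1: u0 ∈ [0, 1/8)
j=1 picked index 2: u0 ∈ [1/24, 19/168)
j=2 picked index 3: u0 ∈ [5/168, 29/168)
j=3 picked index 3: u0 ∈ [-3/56, 5/56)
j=4 picked index 4: u0 ∈ [1/168, 2/21)
j=5 picked index 6: u0 ∈ [11/168, 4/21)
j=6 picked index 6: u0 ∈ [-1/56, 3/28)
j=7 picked index 7: u0 ∈ [1/42, 19/168)
j=8 picked index 8: u0 ∈ [5/168, 13/84)
j=9 picked index 8: u0 ∈ [-3/56, 1/14)
j=10 picked index 10: u0 ∈ [5/84, 13/168)
j=11 picked index 11: u0 ∈ [-1/168, 1/12)
intersection: [11/168, 1/14)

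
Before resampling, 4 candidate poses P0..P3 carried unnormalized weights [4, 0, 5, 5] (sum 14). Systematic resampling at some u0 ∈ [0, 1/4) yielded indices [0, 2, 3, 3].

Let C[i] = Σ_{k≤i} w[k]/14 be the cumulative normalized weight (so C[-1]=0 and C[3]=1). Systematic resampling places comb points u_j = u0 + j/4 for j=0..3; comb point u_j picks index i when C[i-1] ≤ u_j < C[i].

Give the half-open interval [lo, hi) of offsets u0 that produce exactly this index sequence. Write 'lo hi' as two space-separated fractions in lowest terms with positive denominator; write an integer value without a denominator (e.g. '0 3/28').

C = [2/7, 2/7, 9/14, 1]
j=0 picked index 0: u0 ∈ [0, 2/7)
j=1 picked index 2: u0 ∈ [1/28, 11/28)
j=2 picked index 3: u0 ∈ [1/7, 1/2)
j=3 picked index 3: u0 ∈ [-3/28, 1/4)
intersection: [1/7, 1/4)

1/7 1/4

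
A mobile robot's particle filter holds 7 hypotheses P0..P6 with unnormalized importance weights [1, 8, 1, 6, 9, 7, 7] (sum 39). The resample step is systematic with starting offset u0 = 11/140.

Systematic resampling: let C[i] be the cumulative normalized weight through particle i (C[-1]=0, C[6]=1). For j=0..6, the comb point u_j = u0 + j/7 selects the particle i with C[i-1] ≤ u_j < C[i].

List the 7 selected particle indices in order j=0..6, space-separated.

C = [1/39, 3/13, 10/39, 16/39, 25/39, 32/39, 1]
j=0: u_0=11/140 ∈ [1/39, 3/13) → index 1
j=1: u_1=31/140 ∈ [1/39, 3/13) → index 1
j=2: u_2=51/140 ∈ [10/39, 16/39) → index 3
j=3: u_3=71/140 ∈ [16/39, 25/39) → index 4
j=4: u_4=13/20 ∈ [25/39, 32/39) → index 5
j=5: u_5=111/140 ∈ [25/39, 32/39) → index 5
j=6: u_6=131/140 ∈ [32/39, 1) → index 6

1 1 3 4 5 5 6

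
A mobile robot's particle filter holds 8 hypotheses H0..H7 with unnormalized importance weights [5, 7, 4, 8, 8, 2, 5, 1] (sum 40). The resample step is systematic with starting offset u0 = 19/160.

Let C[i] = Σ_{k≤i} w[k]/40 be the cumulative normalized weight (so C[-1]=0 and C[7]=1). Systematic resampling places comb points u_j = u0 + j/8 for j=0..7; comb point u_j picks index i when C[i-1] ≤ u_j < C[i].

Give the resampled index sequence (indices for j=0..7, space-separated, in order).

C = [1/8, 3/10, 2/5, 3/5, 4/5, 17/20, 39/40, 1]
j=0: u_0=19/160 ∈ [0, 1/8) → index 0
j=1: u_1=39/160 ∈ [1/8, 3/10) → index 1
j=2: u_2=59/160 ∈ [3/10, 2/5) → index 2
j=3: u_3=79/160 ∈ [2/5, 3/5) → index 3
j=4: u_4=99/160 ∈ [3/5, 4/5) → index 4
j=5: u_5=119/160 ∈ [3/5, 4/5) → index 4
j=6: u_6=139/160 ∈ [17/20, 39/40) → index 6
j=7: u_7=159/160 ∈ [39/40, 1) → index 7

0 1 2 3 4 4 6 7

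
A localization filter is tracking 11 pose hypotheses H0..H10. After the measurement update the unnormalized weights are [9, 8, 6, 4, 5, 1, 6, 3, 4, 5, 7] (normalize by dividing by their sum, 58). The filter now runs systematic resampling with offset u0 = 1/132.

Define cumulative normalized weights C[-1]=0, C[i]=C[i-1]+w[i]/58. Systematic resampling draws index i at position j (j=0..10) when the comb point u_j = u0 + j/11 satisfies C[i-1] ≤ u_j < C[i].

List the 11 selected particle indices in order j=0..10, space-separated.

C = [9/58, 17/58, 23/58, 27/58, 16/29, 33/58, 39/58, 21/29, 23/29, 51/58, 1]
j=0: u_0=1/132 ∈ [0, 9/58) → index 0
j=1: u_1=13/132 ∈ [0, 9/58) → index 0
j=2: u_2=25/132 ∈ [9/58, 17/58) → index 1
j=3: u_3=37/132 ∈ [9/58, 17/58) → index 1
j=4: u_4=49/132 ∈ [17/58, 23/58) → index 2
j=5: u_5=61/132 ∈ [23/58, 27/58) → index 3
j=6: u_6=73/132 ∈ [16/29, 33/58) → index 5
j=7: u_7=85/132 ∈ [33/58, 39/58) → index 6
j=8: u_8=97/132 ∈ [21/29, 23/29) → index 8
j=9: u_9=109/132 ∈ [23/29, 51/58) → index 9
j=10: u_10=11/12 ∈ [51/58, 1) → index 10

0 0 1 1 2 3 5 6 8 9 10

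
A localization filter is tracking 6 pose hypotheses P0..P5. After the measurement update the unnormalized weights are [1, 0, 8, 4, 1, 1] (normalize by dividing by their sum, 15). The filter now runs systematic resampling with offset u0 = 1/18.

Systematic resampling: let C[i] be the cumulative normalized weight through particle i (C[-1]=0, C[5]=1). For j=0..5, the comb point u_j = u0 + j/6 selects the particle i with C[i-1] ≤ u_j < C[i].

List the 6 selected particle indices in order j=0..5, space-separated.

0 2 2 2 3 4

C = [1/15, 1/15, 3/5, 13/15, 14/15, 1]
j=0: u_0=1/18 ∈ [0, 1/15) → index 0
j=1: u_1=2/9 ∈ [1/15, 3/5) → index 2
j=2: u_2=7/18 ∈ [1/15, 3/5) → index 2
j=3: u_3=5/9 ∈ [1/15, 3/5) → index 2
j=4: u_4=13/18 ∈ [3/5, 13/15) → index 3
j=5: u_5=8/9 ∈ [13/15, 14/15) → index 4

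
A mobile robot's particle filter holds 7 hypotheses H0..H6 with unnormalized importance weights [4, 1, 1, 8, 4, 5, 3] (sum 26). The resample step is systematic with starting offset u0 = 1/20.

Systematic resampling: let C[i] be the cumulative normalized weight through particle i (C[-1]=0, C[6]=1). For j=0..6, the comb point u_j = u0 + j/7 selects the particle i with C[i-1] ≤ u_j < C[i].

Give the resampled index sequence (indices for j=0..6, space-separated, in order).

0 2 3 3 4 5 6

C = [2/13, 5/26, 3/13, 7/13, 9/13, 23/26, 1]
j=0: u_0=1/20 ∈ [0, 2/13) → index 0
j=1: u_1=27/140 ∈ [5/26, 3/13) → index 2
j=2: u_2=47/140 ∈ [3/13, 7/13) → index 3
j=3: u_3=67/140 ∈ [3/13, 7/13) → index 3
j=4: u_4=87/140 ∈ [7/13, 9/13) → index 4
j=5: u_5=107/140 ∈ [9/13, 23/26) → index 5
j=6: u_6=127/140 ∈ [23/26, 1) → index 6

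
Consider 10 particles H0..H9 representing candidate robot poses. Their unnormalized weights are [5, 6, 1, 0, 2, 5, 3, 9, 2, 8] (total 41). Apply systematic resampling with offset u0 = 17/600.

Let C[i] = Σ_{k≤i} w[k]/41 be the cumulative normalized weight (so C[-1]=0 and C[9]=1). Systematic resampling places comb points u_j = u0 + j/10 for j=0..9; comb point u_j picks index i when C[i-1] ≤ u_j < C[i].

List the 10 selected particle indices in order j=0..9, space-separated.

C = [5/41, 11/41, 12/41, 12/41, 14/41, 19/41, 22/41, 31/41, 33/41, 1]
j=0: u_0=17/600 ∈ [0, 5/41) → index 0
j=1: u_1=77/600 ∈ [5/41, 11/41) → index 1
j=2: u_2=137/600 ∈ [5/41, 11/41) → index 1
j=3: u_3=197/600 ∈ [12/41, 14/41) → index 4
j=4: u_4=257/600 ∈ [14/41, 19/41) → index 5
j=5: u_5=317/600 ∈ [19/41, 22/41) → index 6
j=6: u_6=377/600 ∈ [22/41, 31/41) → index 7
j=7: u_7=437/600 ∈ [22/41, 31/41) → index 7
j=8: u_8=497/600 ∈ [33/41, 1) → index 9
j=9: u_9=557/600 ∈ [33/41, 1) → index 9

0 1 1 4 5 6 7 7 9 9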